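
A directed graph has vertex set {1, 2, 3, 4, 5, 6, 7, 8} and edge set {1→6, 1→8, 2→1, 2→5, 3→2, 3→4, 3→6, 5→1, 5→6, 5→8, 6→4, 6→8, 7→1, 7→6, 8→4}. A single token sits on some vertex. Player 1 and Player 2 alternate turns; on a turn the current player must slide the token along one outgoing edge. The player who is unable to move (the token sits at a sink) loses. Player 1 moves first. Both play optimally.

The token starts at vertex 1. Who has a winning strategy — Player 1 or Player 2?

Compute win/loss labels from the base case upward. A position with no move is L. Any other position is W if it can reach an L in one move, else L.
Every edge goes from a vertex to one that appears earlier in the order 4, 8, 6, 1, 5, 2, 3, 7, so processing vertices in that order labels each vertex after all of its successors.
4: no outgoing edge → L
8: W (go to 4, an L position)
6: W (go to 4, an L position)
1: L (options 6(W), 8(W) are all W)
5: W (go to 1, an L position)
2: W (go to 1, an L position)
3: W (go to 4, an L position)
7: W (go to 1, an L position)
The starting position 1 is L: whatever Player 1 does, the opponent receives a W position.

Player 2 wins.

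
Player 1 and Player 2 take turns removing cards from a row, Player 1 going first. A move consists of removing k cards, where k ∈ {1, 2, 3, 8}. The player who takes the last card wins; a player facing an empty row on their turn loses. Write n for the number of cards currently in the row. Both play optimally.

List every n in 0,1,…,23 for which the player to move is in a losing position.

0, 4, 9, 13, 18, 22

Classify positions by backward induction: terminal positions (no move available) are L. From any other position, the mover wins iff some move reaches an L.
n=0: no move → L
n=1: W (go to 0, an L position)
n=2: W (go to 0, an L position)
n=3: W (go to 0, an L position)
n=4: L (options 3(W), 2(W), 1(W) are all W)
n=5: W (go to 4, an L position)
n=6: W (go to 4, an L position)
n=7: W (go to 4, an L position)
n=8: W (go to 0, an L position)
n=9: L (options 8(W), 7(W), 6(W), 1(W) are all W)
n=10: W (go to 9, an L position)
n=11: W (go to 9, an L position)
n=12: W (go to 9, an L position)
n=13: L (options 12(W), 11(W), 10(W), 5(W) are all W)
n=14: W (go to 13, an L position)
n=15: W (go to 13, an L position)
n=16: W (go to 13, an L position)
n=17: W (go to 9, an L position)
n=18: L (options 17(W), 16(W), 15(W), 10(W) are all W)
n=19: W (go to 18, an L position)
n=20: W (go to 18, an L position)
n=21: W (go to 18, an L position)
n=22: L (options 21(W), 20(W), 19(W), 14(W) are all W)
n=23: W (go to 22, an L position)
Reading off the rows marked L gives the requested list; there are 6 such values of n.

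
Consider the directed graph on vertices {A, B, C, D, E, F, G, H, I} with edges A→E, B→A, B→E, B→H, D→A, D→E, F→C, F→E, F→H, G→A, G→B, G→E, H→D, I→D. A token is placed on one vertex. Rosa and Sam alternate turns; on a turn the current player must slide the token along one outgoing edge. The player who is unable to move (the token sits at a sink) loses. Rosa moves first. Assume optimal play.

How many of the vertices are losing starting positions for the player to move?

Use the standard recursion: the mover loses at a terminal position; elsewhere, the mover wins exactly when some move hands the opponent an L position.
Every edge goes from a vertex to one that appears earlier in the order E, C, A, D, H, F, B, G, I, so processing vertices in that order labels each vertex after all of its successors.
E: no outgoing edge → L
C: no outgoing edge → L
A: reaches L-position E → W
D: reaches L-position E → W
H: only reaches D(W), which is W → L
F: reaches L-position H → W
B: reaches L-position H → W
G: reaches L-position E → W
I: only reaches D(W), which is W → L
The L vertices are C, E, H, I; that is 4 in all.

4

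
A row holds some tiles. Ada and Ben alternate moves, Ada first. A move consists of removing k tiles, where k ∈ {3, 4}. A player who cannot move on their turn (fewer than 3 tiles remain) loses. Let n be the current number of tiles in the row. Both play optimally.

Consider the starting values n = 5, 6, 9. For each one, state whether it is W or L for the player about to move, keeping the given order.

Classify positions by backward induction: terminal positions (no move available) are L. From any other position, the mover wins iff some move reaches an L.
n=0: no move → L
n=1: no move → L
n=2: no move → L
n=3: reaches L-position 0 → W
n=4: reaches L-position 1 → W
n=5: reaches L-position 2 → W
n=6: reaches L-position 2 → W
n=7: only reaches 4(W), 3(W), all W → L
n=8: only reaches 5(W), 4(W), all W → L
n=9: only reaches 6(W), 5(W), all W → L

5: W, 6: W, 9: L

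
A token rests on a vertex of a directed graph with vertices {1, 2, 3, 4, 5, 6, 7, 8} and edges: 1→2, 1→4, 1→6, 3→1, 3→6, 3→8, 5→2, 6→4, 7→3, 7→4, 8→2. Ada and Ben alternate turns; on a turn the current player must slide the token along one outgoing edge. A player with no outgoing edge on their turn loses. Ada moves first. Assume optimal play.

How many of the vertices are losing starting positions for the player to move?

Label each position W (a win for the player to move) or L (a loss). A position with no legal move is L; any other position is W exactly when some move reaches an L, and L when every move reaches a W.
Every edge goes from a vertex to one that appears earlier in the order 2, 4, 5, 6, 8, 1, 3, 7, so processing vertices in that order labels each vertex after all of its successors.
2: no outgoing edge → L
4: no outgoing edge → L
5: can move to 2, which is L ⇒ W
6: can move to 4, which is L ⇒ W
8: can move to 2, which is L ⇒ W
1: can move to 4, which is L ⇒ W
3: moves to 1(W), 8(W), 6(W); every one is W ⇒ L
7: can move to 3, which is L ⇒ W
The L vertices are 2, 3, 4; that is 3 in all.

3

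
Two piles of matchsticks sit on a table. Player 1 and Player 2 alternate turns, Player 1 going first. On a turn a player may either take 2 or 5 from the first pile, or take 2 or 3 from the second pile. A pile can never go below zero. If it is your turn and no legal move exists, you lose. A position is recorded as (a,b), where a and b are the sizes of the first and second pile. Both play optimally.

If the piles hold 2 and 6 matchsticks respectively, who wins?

Work bottom-up. With no move the player to move loses. Otherwise the position is W if at least one move leads to an L position for the opponent, and L if every move leads to a W.
No move ever increases a pile, so every position that can arise here has a ≤ 2 and b ≤ 6; it is enough to label the cells with 0 ≤ a ≤ 2 and 0 ≤ b ≤ 6.
Every move lowers a or b (never raises either), so fill the grid row by row in increasing a, and left to right within a row: each cell's successors are then already labelled.
      b=0  b=1  b=2  b=3  b=4  b=5  b=6
a=0:    L    L    W    W    W    L    L
a=1:    L    L    W    W    W    L    L
a=2:    W    W    L    L    W    W    W
Cells with no legal move (terminal, hence L): (0,0), (0,1), (1,0), (1,1).
The remaining L cells, each justified by listing all of its moves:
(0,5): L (options (0,3)(W), (0,2)(W) are all W)
(0,6): L (options (0,4)(W), (0,3)(W) are all W)
(1,5): L (options (1,3)(W), (1,2)(W) are all W)
(1,6): L (options (1,4)(W), (1,3)(W) are all W)
(2,2): L (options (0,2)(W), (2,0)(W) are all W)
(2,3): L (options (0,3)(W), (2,1)(W), (2,0)(W) are all W)
Every other cell has at least one move into one of the L cells above, so it is W.
The starting position (2,6) is W: Player 1 should move to (0,6), handing over an L position.

Player 1 wins.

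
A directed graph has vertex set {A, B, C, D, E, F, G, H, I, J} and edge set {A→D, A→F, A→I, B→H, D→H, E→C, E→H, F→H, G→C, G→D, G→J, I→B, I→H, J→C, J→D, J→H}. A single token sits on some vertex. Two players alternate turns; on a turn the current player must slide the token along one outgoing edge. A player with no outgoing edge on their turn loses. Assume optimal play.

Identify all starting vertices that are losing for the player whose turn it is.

A, C, H

Work bottom-up. With no move the player to move loses. Otherwise the position is W if at least one move leads to an L position for the opponent, and L if every move leads to a W.
Every edge goes from a vertex to one that appears earlier in the order C, H, B, I, D, J, F, E, G, A, so processing vertices in that order labels each vertex after all of its successors.
C: no outgoing edge → L
H: no outgoing edge → L
B: W (go to H, an L position)
I: W (go to H, an L position)
D: W (go to H, an L position)
J: W (go to H, an L position)
F: W (go to H, an L position)
E: W (go to H, an L position)
G: W (go to C, an L position)
A: L (options F(W), D(W), I(W) are all W)
Reading off the rows marked L gives the requested list; there are 3 such vertices.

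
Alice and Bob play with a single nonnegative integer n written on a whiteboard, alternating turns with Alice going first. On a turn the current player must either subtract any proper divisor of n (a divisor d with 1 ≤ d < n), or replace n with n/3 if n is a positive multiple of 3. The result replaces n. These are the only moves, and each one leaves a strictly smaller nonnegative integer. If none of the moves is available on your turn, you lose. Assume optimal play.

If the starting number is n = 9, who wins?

Bob wins.

Classify positions by backward induction: terminal positions (no move available) are L. From any other position, the mover wins iff some move reaches an L.
n=0: no move → L
n=1: no move → L
n=2: reaches L-position 1 → W
n=3: reaches L-position 1 → W
n=4: only reaches 2(W), 3(W), all W → L
n=5: reaches L-position 4 → W
n=6: reaches L-position 4 → W
n=7: only reaches 6(W), which is W → L
n=8: reaches L-position 4 → W
n=9: only reaches 3(W), 6(W), 8(W), all W → L
The starting position 9 is L: whatever Alice does, the opponent receives a W position.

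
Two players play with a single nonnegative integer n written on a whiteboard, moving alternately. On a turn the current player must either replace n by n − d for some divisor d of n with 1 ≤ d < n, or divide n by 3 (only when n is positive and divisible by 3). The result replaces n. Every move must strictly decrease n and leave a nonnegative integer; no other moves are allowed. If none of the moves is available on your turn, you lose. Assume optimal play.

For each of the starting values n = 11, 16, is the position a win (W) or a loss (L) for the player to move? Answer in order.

Use the standard recursion: the mover loses at a terminal position; elsewhere, the mover wins exactly when some move hands the opponent an L position.
n=0: no move → L
n=1: no move → L
n=2: →1(L), so W
n=3: →1(L), so W
n=4: →2(W), 3(W) — all W, so L
n=5: →4(L), so W
n=6: →4(L), so W
n=7: →6(W) only, which is W, so L
n=8: →4(L), so W
n=9: →3(W), 6(W), 8(W) — all W, so L
n=10: →9(L), so W
n=11: →10(W) only, which is W, so L
n=12: →4(L), so W
n=13: →12(W) only, which is W, so L
n=14: →7(L), so W
n=15: →5(W), 10(W), 12(W), 14(W) — all W, so L
n=16: →15(L), so W

11: L, 16: W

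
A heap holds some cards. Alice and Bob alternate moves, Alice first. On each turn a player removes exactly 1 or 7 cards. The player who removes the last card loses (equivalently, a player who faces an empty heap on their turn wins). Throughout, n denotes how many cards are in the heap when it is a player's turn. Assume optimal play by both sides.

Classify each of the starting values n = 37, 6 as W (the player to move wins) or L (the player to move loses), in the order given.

Use the standard recursion: the mover wins at a terminal position; elsewhere, the mover wins exactly when some move hands the opponent an L position.
n=0: no move; the opponent has just taken the last card and therefore loses → W
n=1: the only move is to 0(W), a W ⇒ L
n=2: can move to 1, which is L ⇒ W
n=3: the only move is to 2(W), a W ⇒ L
n=4: can move to 3, which is L ⇒ W
n=5: the only move is to 4(W), a W ⇒ L
n=6: can move to 5, which is L ⇒ W
n=7: moves to 6(W), 0(W); every one is W ⇒ L
n=8: can move to 7, which is L ⇒ W
n=9: moves to 8(W), 2(W); every one is W ⇒ L
n=10: can move to 9, which is L ⇒ W
n=11: moves to 10(W), 4(W); every one is W ⇒ L
n=12: can move to 11, which is L ⇒ W
n=13: moves to 12(W), 6(W); every one is W ⇒ L
n=14: can move to 13, which is L ⇒ W
n=15: moves to 14(W), 8(W); every one is W ⇒ L
n=16: can move to 15, which is L ⇒ W
n=17: moves to 16(W), 10(W); every one is W ⇒ L
n=18: can move to 17, which is L ⇒ W
n=19: moves to 18(W), 12(W); every one is W ⇒ L
n=20: can move to 19, which is L ⇒ W
n=21: moves to 20(W), 14(W); every one is W ⇒ L
n=22: can move to 21, which is L ⇒ W
n=23: moves to 22(W), 16(W); every one is W ⇒ L
n=24: can move to 23, which is L ⇒ W
n=25: moves to 24(W), 18(W); every one is W ⇒ L
n=26: can move to 25, which is L ⇒ W
n=27: moves to 26(W), 20(W); every one is W ⇒ L
n=28: can move to 27, which is L ⇒ W
n=29: moves to 28(W), 22(W); every one is W ⇒ L
n=30: can move to 29, which is L ⇒ W
n=31: moves to 30(W), 24(W); every one is W ⇒ L
n=32: can move to 31, which is L ⇒ W
n=33: moves to 32(W), 26(W); every one is W ⇒ L
n=34: can move to 33, which is L ⇒ W
n=35: moves to 34(W), 28(W); every one is W ⇒ L
n=36: can move to 35, which is L ⇒ W
n=37: moves to 36(W), 30(W); every one is W ⇒ L

37: L, 6: W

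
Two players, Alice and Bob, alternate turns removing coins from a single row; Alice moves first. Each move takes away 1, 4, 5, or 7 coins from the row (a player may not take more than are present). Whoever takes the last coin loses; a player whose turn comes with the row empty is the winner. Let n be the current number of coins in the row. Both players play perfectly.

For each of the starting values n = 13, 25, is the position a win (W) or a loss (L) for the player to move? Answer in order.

13: W, 25: L

Build the W/L table. Terminal = W. A non-terminal position is W if it has a move to some L; otherwise it is L.
n=0: no move; the opponent has just taken the last coin and therefore loses → W
n=1: →0(W) only, which is W, so L
n=2: →1(L), so W
n=3: →2(W) only, which is W, so L
n=4: →3(L), so W
n=5: →1(L), so W
n=6: →1(L), so W
n=7: →3(L), so W
n=8: →3(L), so W
n=9: →8(W), 5(W), 4(W), 2(W) — all W, so L
n=10: →9(L), so W
n=11: →10(W), 7(W), 6(W), 4(W) — all W, so L
n=12: →11(L), so W
n=13: →9(L), so W
n=14: →9(L), so W
n=15: →11(L), so W
n=16: →11(L), so W
n=17: →16(W), 13(W), 12(W), 10(W) — all W, so L
n=18: →17(L), so W
n=19: →18(W), 15(W), 14(W), 12(W) — all W, so L
n=20: →19(L), so W
n=21: →17(L), so W
n=22: →17(L), so W
n=23: →19(L), so W
n=24: →19(L), so W
n=25: →24(W), 21(W), 20(W), 18(W) — all W, so L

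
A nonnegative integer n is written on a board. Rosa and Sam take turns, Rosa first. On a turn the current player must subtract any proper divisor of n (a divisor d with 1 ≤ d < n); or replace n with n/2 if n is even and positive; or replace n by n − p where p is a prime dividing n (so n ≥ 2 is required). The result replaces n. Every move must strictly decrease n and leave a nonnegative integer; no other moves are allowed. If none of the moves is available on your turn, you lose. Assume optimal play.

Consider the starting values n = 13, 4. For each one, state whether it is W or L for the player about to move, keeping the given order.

13: W, 4: L

Use the standard recursion: the mover loses at a terminal position; elsewhere, the mover wins exactly when some move hands the opponent an L position.
n=0: no move → L
n=1: no move → L
n=2: W (go to 0, an L position)
n=3: W (go to 0, an L position)
n=4: L (options 2(W), 3(W) are all W)
n=5: W (go to 0, an L position)
n=6: W (go to 4, an L position)
n=7: W (go to 0, an L position)
n=8: W (go to 4, an L position)
n=9: L (options 6(W), 8(W) are all W)
n=10: W (go to 9, an L position)
n=11: W (go to 0, an L position)
n=12: W (go to 9, an L position)
n=13: W (go to 0, an L position)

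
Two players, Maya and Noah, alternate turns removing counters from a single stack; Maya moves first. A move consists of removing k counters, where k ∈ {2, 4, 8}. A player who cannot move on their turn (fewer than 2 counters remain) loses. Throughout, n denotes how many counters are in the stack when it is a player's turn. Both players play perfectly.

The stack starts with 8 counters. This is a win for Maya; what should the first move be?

Remove 2, leaving 6.

Build the W/L table. Terminal = L. A non-terminal position is W if it has a move to some L; otherwise it is L.
n=0: no move → L
n=1: no move → L
n=2: can move to 0, which is L ⇒ W
n=3: can move to 1, which is L ⇒ W
n=4: can move to 0, which is L ⇒ W
n=5: can move to 1, which is L ⇒ W
n=6: moves to 4(W), 2(W); every one is W ⇒ L
n=7: moves to 5(W), 3(W); every one is W ⇒ L
n=8: can move to 6, which is L ⇒ W
From 8, the L positions reachable in one move are: 6, 0. Any move reaching one of these is winning.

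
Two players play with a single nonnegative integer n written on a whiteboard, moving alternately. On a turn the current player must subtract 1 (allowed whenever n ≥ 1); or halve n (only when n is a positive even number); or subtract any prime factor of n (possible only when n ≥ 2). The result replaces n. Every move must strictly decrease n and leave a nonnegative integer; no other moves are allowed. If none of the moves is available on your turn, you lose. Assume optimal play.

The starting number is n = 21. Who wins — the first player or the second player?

Work bottom-up. With no move the player to move loses. Otherwise the position is W if at least one move leads to an L position for the opponent, and L if every move leads to a W.
n=0: no move → L
n=1: can move to 0, which is L ⇒ W
n=2: can move to 0, which is L ⇒ W
n=3: can move to 0, which is L ⇒ W
n=4: moves to 2(W), 3(W); every one is W ⇒ L
n=5: can move to 0, which is L ⇒ W
n=6: can move to 4, which is L ⇒ W
n=7: can move to 0, which is L ⇒ W
n=8: can move to 4, which is L ⇒ W
n=9: moves to 6(W), 8(W); every one is W ⇒ L
n=10: can move to 9, which is L ⇒ W
n=11: can move to 0, which is L ⇒ W
n=12: can move to 9, which is L ⇒ W
n=13: can move to 0, which is L ⇒ W
n=14: moves to 7(W), 12(W), 13(W); every one is W ⇒ L
n=15: can move to 14, which is L ⇒ W
n=16: can move to 14, which is L ⇒ W
n=17: can move to 0, which is L ⇒ W
n=18: can move to 9, which is L ⇒ W
n=19: can move to 0, which is L ⇒ W
n=20: moves to 10(W), 15(W), 18(W), 19(W); every one is W ⇒ L
n=21: can move to 14, which is L ⇒ W
The starting position 21 is W: the player to move should move to 14, handing over an L position.

The first player wins.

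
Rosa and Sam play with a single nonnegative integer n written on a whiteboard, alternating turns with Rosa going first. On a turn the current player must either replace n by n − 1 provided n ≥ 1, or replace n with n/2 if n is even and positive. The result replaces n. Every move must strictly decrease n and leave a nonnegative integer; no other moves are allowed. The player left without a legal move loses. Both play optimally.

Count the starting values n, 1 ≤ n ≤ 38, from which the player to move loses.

18

Label each position W (a win for the player to move) or L (a loss). A position with no legal move is L; any other position is W exactly when some move reaches an L, and L when every move reaches a W.
n=0: no move → L
n=1: reaches L-position 0 → W
n=2: only reaches 1(W), which is W → L
n=3: reaches L-position 2 → W
n=4: reaches L-position 2 → W
n=5: only reaches 4(W), which is W → L
n=6: reaches L-position 5 → W
n=7: only reaches 6(W), which is W → L
n=8: reaches L-position 7 → W
n=9: only reaches 8(W), which is W → L
n=10: reaches L-position 5 → W
n=11: only reaches 10(W), which is W → L
n=12: reaches L-position 11 → W
n=13: only reaches 12(W), which is W → L
n=14: reaches L-position 7 → W
n=15: only reaches 14(W), which is W → L
n=16: reaches L-position 15 → W
n=17: only reaches 16(W), which is W → L
n=18: reaches L-position 9 → W
n=19: only reaches 18(W), which is W → L
n=20: reaches L-position 19 → W
n=21: only reaches 20(W), which is W → L
n=22: reaches L-position 11 → W
n=23: only reaches 22(W), which is W → L
n=24: reaches L-position 23 → W
n=25: only reaches 24(W), which is W → L
n=26: reaches L-position 13 → W
n=27: only reaches 26(W), which is W → L
n=28: reaches L-position 27 → W
n=29: only reaches 28(W), which is W → L
n=30: reaches L-position 15 → W
n=31: only reaches 30(W), which is W → L
n=32: reaches L-position 31 → W
n=33: only reaches 32(W), which is W → L
n=34: reaches L-position 17 → W
n=35: only reaches 34(W), which is W → L
n=36: reaches L-position 35 → W
n=37: only reaches 36(W), which is W → L
n=38: reaches L-position 19 → W
L entries with 1 ≤ n ≤ 38 (n=0 is outside the asked range and is not counted): n = 2, 5, 7, 9, 11, 13, 15, 17, 19, 21, 23, 25, 27, 29, 31, 33, 35, 37; that makes 18.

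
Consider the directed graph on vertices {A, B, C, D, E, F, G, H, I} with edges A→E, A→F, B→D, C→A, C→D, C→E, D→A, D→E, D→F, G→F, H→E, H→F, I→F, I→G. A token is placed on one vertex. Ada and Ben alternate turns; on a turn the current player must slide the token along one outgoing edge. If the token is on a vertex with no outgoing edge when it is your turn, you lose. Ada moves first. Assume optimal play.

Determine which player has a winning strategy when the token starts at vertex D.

Ada wins.

Label each position W (a win for the player to move) or L (a loss). A position with no legal move is L; any other position is W exactly when some move reaches an L, and L when every move reaches a W.
Every edge goes from a vertex to one that appears earlier in the order E, F, A, G, D, C, H, B, I, so processing vertices in that order labels each vertex after all of its successors.
E: no outgoing edge → L
F: no outgoing edge → L
A: can move to F, which is L ⇒ W
G: can move to F, which is L ⇒ W
D: can move to F, which is L ⇒ W
C: can move to E, which is L ⇒ W
H: can move to F, which is L ⇒ W
B: the only move is to D(W), a W ⇒ L
I: can move to F, which is L ⇒ W
The starting position D is W: Ada should move to F, handing over an L position.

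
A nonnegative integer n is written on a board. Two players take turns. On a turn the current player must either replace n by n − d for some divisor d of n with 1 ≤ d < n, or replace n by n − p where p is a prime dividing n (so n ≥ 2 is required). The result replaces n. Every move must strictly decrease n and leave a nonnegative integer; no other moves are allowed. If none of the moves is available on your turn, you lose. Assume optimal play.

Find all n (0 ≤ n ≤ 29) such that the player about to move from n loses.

Compute win/loss labels from the base case upward. A position with no move is L. Any other position is W if it can reach an L in one move, else L.
n=0: no move → L
n=1: no move → L
n=2: W (go to 0, an L position)
n=3: W (go to 0, an L position)
n=4: L (options 2(W), 3(W) are all W)
n=5: W (go to 0, an L position)
n=6: W (go to 4, an L position)
n=7: W (go to 0, an L position)
n=8: W (go to 4, an L position)
n=9: L (options 6(W), 8(W) are all W)
n=10: W (go to 9, an L position)
n=11: W (go to 0, an L position)
n=12: W (go to 9, an L position)
n=13: W (go to 0, an L position)
n=14: L (options 7(W), 12(W), 13(W) are all W)
n=15: W (go to 14, an L position)
n=16: W (go to 14, an L position)
n=17: W (go to 0, an L position)
n=18: W (go to 9, an L position)
n=19: W (go to 0, an L position)
n=20: L (options 10(W), 15(W), 16(W), 18(W), 19(W) are all W)
n=21: W (go to 14, an L position)
n=22: W (go to 20, an L position)
n=23: W (go to 0, an L position)
n=24: W (go to 20, an L position)
n=25: W (go to 20, an L position)
n=26: L (options 13(W), 24(W), 25(W) are all W)
n=27: W (go to 26, an L position)
n=28: W (go to 14, an L position)
n=29: W (go to 0, an L position)
The losing starting values of n are exactly the entries labelled L in this table (7 of them).

0, 1, 4, 9, 14, 20, 26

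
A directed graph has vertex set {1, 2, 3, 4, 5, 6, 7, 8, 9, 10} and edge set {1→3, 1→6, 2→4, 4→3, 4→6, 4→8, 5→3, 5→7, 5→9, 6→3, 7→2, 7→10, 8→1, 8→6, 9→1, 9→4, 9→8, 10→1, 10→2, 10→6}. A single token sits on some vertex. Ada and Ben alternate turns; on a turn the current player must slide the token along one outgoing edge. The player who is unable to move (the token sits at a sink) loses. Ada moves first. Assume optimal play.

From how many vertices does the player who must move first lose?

3

Work bottom-up. With no move the player to move loses. Otherwise the position is W if at least one move leads to an L position for the opponent, and L if every move leads to a W.
Every edge goes from a vertex to one that appears earlier in the order 3, 6, 1, 8, 4, 9, 2, 10, 7, 5, so processing vertices in that order labels each vertex after all of its successors.
3: no outgoing edge → L
6: →3(L), so W
1: →3(L), so W
8: →1(W), 6(W) — all W, so L
4: →8(L), so W
9: →8(L), so W
2: →4(W) only, which is W, so L
10: →2(L), so W
7: →2(L), so W
5: →3(L), so W
The L vertices are 2, 3, 8; that is 3 in all.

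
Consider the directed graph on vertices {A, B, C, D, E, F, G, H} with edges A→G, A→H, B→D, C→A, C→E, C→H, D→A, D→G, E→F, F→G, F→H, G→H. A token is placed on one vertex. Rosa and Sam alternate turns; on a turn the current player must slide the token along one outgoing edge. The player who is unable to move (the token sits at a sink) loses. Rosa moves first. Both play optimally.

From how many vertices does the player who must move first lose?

3

Classify positions by backward induction: terminal positions (no move available) are L. From any other position, the mover wins iff some move reaches an L.
Every edge goes from a vertex to one that appears earlier in the order H, G, A, D, F, E, C, B, so processing vertices in that order labels each vertex after all of its successors.
H: no outgoing edge → L
G: reaches L-position H → W
A: reaches L-position H → W
D: only reaches A(W), G(W), all W → L
F: reaches L-position H → W
E: only reaches F(W), which is W → L
C: reaches L-position E → W
B: reaches L-position D → W
The L vertices are D, E, H; that is 3 in all.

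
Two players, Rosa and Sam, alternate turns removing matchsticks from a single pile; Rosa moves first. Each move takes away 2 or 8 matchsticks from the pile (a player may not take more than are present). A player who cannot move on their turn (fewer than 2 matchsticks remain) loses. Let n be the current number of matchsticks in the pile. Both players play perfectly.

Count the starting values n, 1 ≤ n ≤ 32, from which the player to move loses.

Build the W/L table. Terminal = L. A non-terminal position is W if it has a move to some L; otherwise it is L.
n=0: no move → L
n=1: no move → L
n=2: reaches L-position 0 → W
n=3: reaches L-position 1 → W
n=4: only reaches 2(W), which is W → L
n=5: only reaches 3(W), which is W → L
n=6: reaches L-position 4 → W
n=7: reaches L-position 5 → W
n=8: reaches L-position 0 → W
n=9: reaches L-position 1 → W
n=10: only reaches 8(W), 2(W), all W → L
n=11: only reaches 9(W), 3(W), all W → L
n=12: reaches L-position 10 → W
n=13: reaches L-position 11 → W
n=14: only reaches 12(W), 6(W), all W → L
n=15: only reaches 13(W), 7(W), all W → L
n=16: reaches L-position 14 → W
n=17: reaches L-position 15 → W
n=18: reaches L-position 10 → W
n=19: reaches L-position 11 → W
n=20: only reaches 18(W), 12(W), all W → L
n=21: only reaches 19(W), 13(W), all W → L
n=22: reaches L-position 20 → W
n=23: reaches L-position 21 → W
n=24: only reaches 22(W), 16(W), all W → L
n=25: only reaches 23(W), 17(W), all W → L
n=26: reaches L-position 24 → W
n=27: reaches L-position 25 → W
n=28: reaches L-position 20 → W
n=29: reaches L-position 21 → W
n=30: only reaches 28(W), 22(W), all W → L
n=31: only reaches 29(W), 23(W), all W → L
n=32: reaches L-position 30 → W
L entries with 1 ≤ n ≤ 32 (n=0 is outside the asked range and is not counted): n = 1, 4, 5, 10, 11, 14, 15, 20, 21, 24, 25, 30, 31; that makes 13.

13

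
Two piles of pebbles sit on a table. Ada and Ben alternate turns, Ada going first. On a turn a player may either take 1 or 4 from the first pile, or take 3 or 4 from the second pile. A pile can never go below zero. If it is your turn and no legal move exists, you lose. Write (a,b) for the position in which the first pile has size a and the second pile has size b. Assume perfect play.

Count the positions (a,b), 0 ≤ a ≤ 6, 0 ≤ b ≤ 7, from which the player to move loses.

Work bottom-up. With no move the player to move loses. Otherwise the position is W if at least one move leads to an L position for the opponent, and L if every move leads to a W.
Every move lowers a or b (never raises either), so fill the grid row by row in increasing a, and left to right within a row: each cell's successors are then already labelled.
      b=0  b=1  b=2  b=3  b=4  b=5  b=6  b=7
a=0:    L    L    L    W    W    W    W    L
a=1:    W    W    W    L    L    L    W    W
a=2:    L    L    L    W    W    W    W    L
a=3:    W    W    W    L    L    L    W    W
a=4:    W    W    W    W    W    W    L    W
a=5:    L    L    L    W    W    W    W    L
a=6:    W    W    W    L    L    L    W    W
Cells with no legal move (terminal, hence L): (0,0), (0,1), (0,2).
The remaining L cells, each justified by listing all of its moves:
(0,7): moves to (0,4)(W), (0,3)(W); every one is W ⇒ L
(1,3): moves to (0,3)(W), (1,0)(W); every one is W ⇒ L
(1,4): moves to (0,4)(W), (1,1)(W), (1,0)(W); every one is W ⇒ L
(1,5): moves to (0,5)(W), (1,2)(W), (1,1)(W); every one is W ⇒ L
(2,0): the only move is to (1,0)(W), a W ⇒ L
(2,1): the only move is to (1,1)(W), a W ⇒ L
(2,2): the only move is to (1,2)(W), a W ⇒ L
(2,7): moves to (1,7)(W), (2,4)(W), (2,3)(W); every one is W ⇒ L
(3,3): moves to (2,3)(W), (3,0)(W); every one is W ⇒ L
(3,4): moves to (2,4)(W), (3,1)(W), (3,0)(W); every one is W ⇒ L
(3,5): moves to (2,5)(W), (3,2)(W), (3,1)(W); every one is W ⇒ L
(4,6): moves to (3,6)(W), (0,6)(W), (4,3)(W), (4,2)(W); every one is W ⇒ L
(5,0): moves to (4,0)(W), (1,0)(W); every one is W ⇒ L
(5,1): moves to (4,1)(W), (1,1)(W); every one is W ⇒ L
(5,2): moves to (4,2)(W), (1,2)(W); every one is W ⇒ L
(5,7): moves to (4,7)(W), (1,7)(W), (5,4)(W), (5,3)(W); every one is W ⇒ L
(6,3): moves to (5,3)(W), (2,3)(W), (6,0)(W); every one is W ⇒ L
(6,4): moves to (5,4)(W), (2,4)(W), (6,1)(W), (6,0)(W); every one is W ⇒ L
(6,5): moves to (5,5)(W), (2,5)(W), (6,2)(W), (6,1)(W); every one is W ⇒ L
Every other cell has at least one move into one of the L cells above, so it is W.
L cells per row: a=0: 4, a=1: 3, a=2: 4, a=3: 3, a=4: 1, a=5: 4, a=6: 3; total 22.

22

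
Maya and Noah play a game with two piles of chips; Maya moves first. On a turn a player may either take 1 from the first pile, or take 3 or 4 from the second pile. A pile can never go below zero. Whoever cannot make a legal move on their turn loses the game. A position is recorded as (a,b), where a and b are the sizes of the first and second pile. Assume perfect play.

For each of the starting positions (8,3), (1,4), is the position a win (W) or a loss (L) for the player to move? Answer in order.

(8,3): W, (1,4): L

Compute win/loss labels from the base case upward. A position with no move is L. Any other position is W if it can reach an L in one move, else L.
No move ever increases a pile, so every position that can arise here has a ≤ 8 and b ≤ 4; it is enough to label the cells with 0 ≤ a ≤ 8 and 0 ≤ b ≤ 4.
Every move lowers a or b (never raises either), so fill the grid row by row in increasing a, and left to right within a row: each cell's successors are then already labelled.
      b=0  b=1  b=2  b=3  b=4
a=0:    L    L    L    W    W
a=1:    W    W    W    L    L
a=2:    L    L    L    W    W
a=3:    W    W    W    L    L
a=4:    L    L    L    W    W
a=5:    W    W    W    L    L
a=6:    L    L    L    W    W
a=7:    W    W    W    L    L
a=8:    L    L    L    W    W
Cells with no legal move (terminal, hence L): (0,0), (0,1), (0,2).
The remaining L cells, each justified by listing all of its moves:
(1,3): moves to (0,3)(W), (1,0)(W); every one is W ⇒ L
(1,4): moves to (0,4)(W), (1,1)(W), (1,0)(W); every one is W ⇒ L
(2,0): the only move is to (1,0)(W), a W ⇒ L
(2,1): the only move is to (1,1)(W), a W ⇒ L
(2,2): the only move is to (1,2)(W), a W ⇒ L
(3,3): moves to (2,3)(W), (3,0)(W); every one is W ⇒ L
(3,4): moves to (2,4)(W), (3,1)(W), (3,0)(W); every one is W ⇒ L
(4,0): the only move is to (3,0)(W), a W ⇒ L
(4,1): the only move is to (3,1)(W), a W ⇒ L
(4,2): the only move is to (3,2)(W), a W ⇒ L
(5,3): moves to (4,3)(W), (5,0)(W); every one is W ⇒ L
(5,4): moves to (4,4)(W), (5,1)(W), (5,0)(W); every one is W ⇒ L
(6,0): the only move is to (5,0)(W), a W ⇒ L
(6,1): the only move is to (5,1)(W), a W ⇒ L
(6,2): the only move is to (5,2)(W), a W ⇒ L
(7,3): moves to (6,3)(W), (7,0)(W); every one is W ⇒ L
(7,4): moves to (6,4)(W), (7,1)(W), (7,0)(W); every one is W ⇒ L
(8,0): the only move is to (7,0)(W), a W ⇒ L
(8,1): the only move is to (7,1)(W), a W ⇒ L
(8,2): the only move is to (7,2)(W), a W ⇒ L
Every other cell has at least one move into one of the L cells above, so it is W.
(8,3): the move to (7,3) reaches an L cell, so W
(1,4): one of the L cells justified above, so L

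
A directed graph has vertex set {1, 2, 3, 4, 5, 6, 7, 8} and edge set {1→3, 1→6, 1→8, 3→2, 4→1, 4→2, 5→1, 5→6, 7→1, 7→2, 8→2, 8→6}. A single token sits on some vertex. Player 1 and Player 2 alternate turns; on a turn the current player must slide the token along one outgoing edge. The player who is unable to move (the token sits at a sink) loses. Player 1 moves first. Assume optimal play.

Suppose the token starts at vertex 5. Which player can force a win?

Use the standard recursion: the mover loses at a terminal position; elsewhere, the mover wins exactly when some move hands the opponent an L position.
Every edge goes from a vertex to one that appears earlier in the order 6, 2, 8, 3, 1, 5, 7, 4, so processing vertices in that order labels each vertex after all of its successors.
6: no outgoing edge → L
2: no outgoing edge → L
8: →2(L), so W
3: →2(L), so W
1: →6(L), so W
5: →6(L), so W
7: →2(L), so W
4: →2(L), so W
The starting position 5 is W: Player 1 should move to 6, handing over an L position.

Player 1 wins.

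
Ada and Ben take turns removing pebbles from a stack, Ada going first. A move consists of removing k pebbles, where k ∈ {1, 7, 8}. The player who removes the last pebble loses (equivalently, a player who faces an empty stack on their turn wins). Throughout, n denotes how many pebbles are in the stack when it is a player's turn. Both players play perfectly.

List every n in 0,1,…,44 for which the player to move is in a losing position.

Label each position W (a win for the player to move) or L (a loss). A position with no legal move is W; any other position is W exactly when some move reaches an L, and L when every move reaches a W.
n=0: no move; the opponent has just taken the last pebble and therefore loses → W
n=1: only reaches 0(W), which is W → L
n=2: reaches L-position 1 → W
n=3: only reaches 2(W), which is W → L
n=4: reaches L-position 3 → W
n=5: only reaches 4(W), which is W → L
n=6: reaches L-position 5 → W
n=7: only reaches 6(W), 0(W), all W → L
n=8: reaches L-position 7 → W
n=9: reaches L-position 1 → W
n=10: reaches L-position 3 → W
n=11: reaches L-position 3 → W
n=12: reaches L-position 5 → W
n=13: reaches L-position 5 → W
n=14: reaches L-position 7 → W
n=15: reaches L-position 7 → W
n=16: only reaches 15(W), 9(W), 8(W), all W → L
n=17: reaches L-position 16 → W
n=18: only reaches 17(W), 11(W), 10(W), all W → L
n=19: reaches L-position 18 → W
n=20: only reaches 19(W), 13(W), 12(W), all W → L
n=21: reaches L-position 20 → W
n=22: only reaches 21(W), 15(W), 14(W), all W → L
n=23: reaches L-position 22 → W
n=24: reaches L-position 16 → W
n=25: reaches L-position 18 → W
n=26: reaches L-position 18 → W
n=27: reaches L-position 20 → W
n=28: reaches L-position 20 → W
n=29: reaches L-position 22 → W
n=30: reaches L-position 22 → W
n=31: only reaches 30(W), 24(W), 23(W), all W → L
n=32: reaches L-position 31 → W
n=33: only reaches 32(W), 26(W), 25(W), all W → L
n=34: reaches L-position 33 → W
n=35: only reaches 34(W), 28(W), 27(W), all W → L
n=36: reaches L-position 35 → W
n=37: only reaches 36(W), 30(W), 29(W), all W → L
n=38: reaches L-position 37 → W
n=39: reaches L-position 31 → W
n=40: reaches L-position 33 → W
n=41: reaches L-position 33 → W
n=42: reaches L-position 35 → W
n=43: reaches L-position 35 → W
n=44: reaches L-position 37 → W
The losing starting values of n are exactly the entries labelled L in this table (12 of them).

1, 3, 5, 7, 16, 18, 20, 22, 31, 33, 35, 37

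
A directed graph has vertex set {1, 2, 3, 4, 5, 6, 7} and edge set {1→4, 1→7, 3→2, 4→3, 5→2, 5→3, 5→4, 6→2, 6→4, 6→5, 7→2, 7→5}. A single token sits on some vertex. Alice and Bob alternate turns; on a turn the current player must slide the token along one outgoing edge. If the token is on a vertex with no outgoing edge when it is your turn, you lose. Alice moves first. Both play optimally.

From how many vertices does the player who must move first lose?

2

Use the standard recursion: the mover loses at a terminal position; elsewhere, the mover wins exactly when some move hands the opponent an L position.
Every edge goes from a vertex to one that appears earlier in the order 2, 3, 4, 5, 6, 7, 1, so processing vertices in that order labels each vertex after all of its successors.
2: no outgoing edge → L
3: reaches L-position 2 → W
4: only reaches 3(W), which is W → L
5: reaches L-position 4 → W
6: reaches L-position 4 → W
7: reaches L-position 2 → W
1: reaches L-position 4 → W
The L vertices are 2, 4; that is 2 in all.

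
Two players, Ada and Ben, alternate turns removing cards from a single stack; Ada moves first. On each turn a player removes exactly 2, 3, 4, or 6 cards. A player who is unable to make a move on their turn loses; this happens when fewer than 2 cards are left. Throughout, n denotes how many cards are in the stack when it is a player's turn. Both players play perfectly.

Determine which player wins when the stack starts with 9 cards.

Compute win/loss labels from the base case upward. A position with no move is L. Any other position is W if it can reach an L in one move, else L.
n=0: no move → L
n=1: no move → L
n=2: W (go to 0, an L position)
n=3: W (go to 1, an L position)
n=4: W (go to 1, an L position)
n=5: W (go to 1, an L position)
n=6: W (go to 0, an L position)
n=7: W (go to 1, an L position)
n=8: L (options 6(W), 5(W), 4(W), 2(W) are all W)
n=9: L (options 7(W), 6(W), 5(W), 3(W) are all W)
The starting position 9 is L: whatever Ada does, the opponent receives a W position.

Ben wins.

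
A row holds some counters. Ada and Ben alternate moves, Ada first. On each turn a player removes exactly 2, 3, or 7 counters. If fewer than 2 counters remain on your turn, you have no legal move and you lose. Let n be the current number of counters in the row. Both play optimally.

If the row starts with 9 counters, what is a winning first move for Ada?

Use the standard recursion: the mover loses at a terminal position; elsewhere, the mover wins exactly when some move hands the opponent an L position.
n=0: no move → L
n=1: no move → L
n=2: W (go to 0, an L position)
n=3: W (go to 1, an L position)
n=4: W (go to 1, an L position)
n=5: L (options 3(W), 2(W) are all W)
n=6: L (options 4(W), 3(W) are all W)
n=7: W (go to 5, an L position)
n=8: W (go to 6, an L position)
n=9: W (go to 6, an L position)
From 9, the L positions reachable in one move are: 6.

Remove 3, leaving 6.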